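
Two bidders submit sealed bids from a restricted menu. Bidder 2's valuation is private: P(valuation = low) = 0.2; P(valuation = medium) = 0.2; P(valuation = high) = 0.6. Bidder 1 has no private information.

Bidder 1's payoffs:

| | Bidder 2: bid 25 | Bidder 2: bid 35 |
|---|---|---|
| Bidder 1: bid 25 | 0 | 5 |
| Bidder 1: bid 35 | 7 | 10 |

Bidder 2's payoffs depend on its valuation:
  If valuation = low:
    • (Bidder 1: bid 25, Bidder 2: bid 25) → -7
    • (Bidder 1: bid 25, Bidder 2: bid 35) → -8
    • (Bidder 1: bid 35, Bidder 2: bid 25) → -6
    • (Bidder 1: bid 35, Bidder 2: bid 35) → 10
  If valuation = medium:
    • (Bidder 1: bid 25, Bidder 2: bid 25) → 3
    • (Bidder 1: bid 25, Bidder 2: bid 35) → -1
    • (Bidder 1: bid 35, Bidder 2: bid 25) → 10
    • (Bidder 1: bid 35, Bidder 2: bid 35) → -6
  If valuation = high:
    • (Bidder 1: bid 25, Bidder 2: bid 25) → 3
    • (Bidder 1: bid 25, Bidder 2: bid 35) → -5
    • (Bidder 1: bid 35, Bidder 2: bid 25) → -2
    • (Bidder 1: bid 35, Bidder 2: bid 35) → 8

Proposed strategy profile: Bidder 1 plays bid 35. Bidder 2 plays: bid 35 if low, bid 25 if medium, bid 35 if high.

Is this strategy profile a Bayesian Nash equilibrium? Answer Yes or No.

Yes

Bidder 1 plays bid 35: E[bid 35] = 0.2·(10) + 0.2·(7) + 0.6·(10) = 9.4; E[bid 25] = 4. Best-responding. ✓
Bidder 2 (valuation low), facing bid 35: bid 25 gives -6, bid 35 gives 10. Proposed bid 35 is best. ✓
Bidder 2 (valuation medium), facing bid 35: bid 25 gives 10, bid 35 gives -6. Proposed bid 25 is best. ✓
Bidder 2 (valuation high), facing bid 35: bid 25 gives -2, bid 35 gives 8. Proposed bid 35 is best. ✓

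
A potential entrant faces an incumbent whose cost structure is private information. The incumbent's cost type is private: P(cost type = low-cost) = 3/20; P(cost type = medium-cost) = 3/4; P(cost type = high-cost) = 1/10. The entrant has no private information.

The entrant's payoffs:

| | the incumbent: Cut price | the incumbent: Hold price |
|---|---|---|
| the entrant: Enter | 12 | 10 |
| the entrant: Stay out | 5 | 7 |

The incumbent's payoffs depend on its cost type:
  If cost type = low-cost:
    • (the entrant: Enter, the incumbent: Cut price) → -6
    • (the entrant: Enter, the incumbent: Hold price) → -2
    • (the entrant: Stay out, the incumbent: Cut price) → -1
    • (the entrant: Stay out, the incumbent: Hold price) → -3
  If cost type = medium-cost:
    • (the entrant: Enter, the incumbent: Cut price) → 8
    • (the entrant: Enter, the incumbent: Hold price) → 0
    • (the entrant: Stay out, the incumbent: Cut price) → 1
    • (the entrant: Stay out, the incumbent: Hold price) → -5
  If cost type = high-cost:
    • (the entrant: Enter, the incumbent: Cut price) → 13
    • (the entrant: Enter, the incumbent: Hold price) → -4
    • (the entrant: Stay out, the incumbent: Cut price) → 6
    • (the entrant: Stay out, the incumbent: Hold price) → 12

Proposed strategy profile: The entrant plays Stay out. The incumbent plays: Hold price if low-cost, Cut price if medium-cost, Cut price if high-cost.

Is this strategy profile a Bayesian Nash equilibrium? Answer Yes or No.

A profile is a BNE iff every type of every player is best-responding given beliefs about the other side.
The entrant plays Stay out: E[Stay out] = 3/20·(7) + 3/4·(5) + 1/10·(5) = 53/10; E[Enter] = 117/10. Not best-responding. ✗
The incumbent (cost type low-cost), facing Stay out: Cut price gives -1, Hold price gives -3. Proposed Hold price is not best — profitable deviation exists. ✗
The incumbent (cost type medium-cost), facing Stay out: Cut price gives 1, Hold price gives -5. Proposed Cut price is best. ✓
The incumbent (cost type high-cost), facing Stay out: Cut price gives 6, Hold price gives 12. Proposed Cut price is not best — profitable deviation exists. ✗

No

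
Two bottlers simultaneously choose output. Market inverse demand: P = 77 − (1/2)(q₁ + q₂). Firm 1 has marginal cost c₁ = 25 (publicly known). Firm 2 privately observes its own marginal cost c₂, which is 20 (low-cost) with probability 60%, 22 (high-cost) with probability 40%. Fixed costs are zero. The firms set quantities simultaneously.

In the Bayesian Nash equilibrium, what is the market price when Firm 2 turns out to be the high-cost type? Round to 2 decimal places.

Firm 2 with cost c maximizes (77 − (1/2)(q₁+q₂) − c)·q₂, giving q₂(c) = (77 − c − (1/2)q₁).
E[c₂] = 0.6·20 + 0.4·22 = 20.8
Firm 1's FOC against E[q₂] yields q₁ = (77 − 2·25 + E[c₂])/(3/2) = (77 − 50 + 20.8)/(3/2) = 31.8667.
q₂(high-cost) = 39.0667, so P = 77 − (1/2)·(31.8667 + 39.0667) = 41.5333.

41.53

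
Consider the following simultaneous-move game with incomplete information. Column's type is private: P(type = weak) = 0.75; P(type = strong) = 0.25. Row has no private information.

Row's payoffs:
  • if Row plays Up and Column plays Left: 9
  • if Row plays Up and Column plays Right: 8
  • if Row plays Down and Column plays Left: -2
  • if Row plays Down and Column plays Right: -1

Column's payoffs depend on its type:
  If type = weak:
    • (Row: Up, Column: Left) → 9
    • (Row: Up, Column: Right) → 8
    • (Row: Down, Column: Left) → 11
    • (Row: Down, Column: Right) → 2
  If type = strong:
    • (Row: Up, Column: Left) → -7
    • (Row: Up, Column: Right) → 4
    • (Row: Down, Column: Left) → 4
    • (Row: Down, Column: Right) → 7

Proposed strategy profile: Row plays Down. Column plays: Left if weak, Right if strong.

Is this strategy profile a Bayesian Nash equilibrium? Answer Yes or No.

A profile is a BNE iff every type of every player is best-responding given beliefs about the other side.
Row plays Down: E[Down] = 0.75·(-2) + 0.25·(-1) = -1.75; E[Up] = 8.75. Not best-responding. ✗
Column (type weak), facing Down: Left gives 11, Right gives 2. Proposed Left is best. ✓
Column (type strong), facing Down: Left gives 4, Right gives 7. Proposed Right is best. ✓

No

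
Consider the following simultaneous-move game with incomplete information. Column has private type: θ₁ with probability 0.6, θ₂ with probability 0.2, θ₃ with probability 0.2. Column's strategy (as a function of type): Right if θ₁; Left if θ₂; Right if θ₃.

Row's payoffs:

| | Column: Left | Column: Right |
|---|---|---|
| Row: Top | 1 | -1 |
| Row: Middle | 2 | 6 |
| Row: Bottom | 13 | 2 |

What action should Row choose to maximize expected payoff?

Middle

E[Top] = 0.6·(-1) + 0.2·(1) + 0.2·(-1) = -0.6
E[Middle] = 0.6·(6) + 0.2·(2) + 0.2·(6) = 5.2
E[Bottom] = 0.6·(2) + 0.2·(13) + 0.2·(2) = 4.2
Best response: Middle (5.2 is the largest).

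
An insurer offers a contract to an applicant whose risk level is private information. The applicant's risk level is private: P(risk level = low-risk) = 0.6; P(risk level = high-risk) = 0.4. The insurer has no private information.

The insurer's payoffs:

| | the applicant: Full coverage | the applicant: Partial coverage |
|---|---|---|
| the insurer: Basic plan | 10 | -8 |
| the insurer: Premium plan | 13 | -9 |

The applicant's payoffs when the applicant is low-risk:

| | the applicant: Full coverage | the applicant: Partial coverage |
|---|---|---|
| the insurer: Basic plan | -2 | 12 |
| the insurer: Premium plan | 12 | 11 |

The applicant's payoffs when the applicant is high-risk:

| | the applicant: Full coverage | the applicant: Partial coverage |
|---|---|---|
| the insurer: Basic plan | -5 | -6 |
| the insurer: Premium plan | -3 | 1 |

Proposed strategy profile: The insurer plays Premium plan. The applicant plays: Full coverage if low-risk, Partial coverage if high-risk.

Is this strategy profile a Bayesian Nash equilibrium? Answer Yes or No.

A profile is a BNE iff every type of every player is best-responding given beliefs about the other side.
The insurer plays Premium plan: E[Premium plan] = 0.6·(13) + 0.4·(-9) = 4.2; E[Basic plan] = 2.8. Best-responding. ✓
The applicant (risk level low-risk), facing Premium plan: Full coverage gives 12, Partial coverage gives 11. Proposed Full coverage is best. ✓
The applicant (risk level high-risk), facing Premium plan: Full coverage gives -3, Partial coverage gives 1. Proposed Partial coverage is best. ✓

Yes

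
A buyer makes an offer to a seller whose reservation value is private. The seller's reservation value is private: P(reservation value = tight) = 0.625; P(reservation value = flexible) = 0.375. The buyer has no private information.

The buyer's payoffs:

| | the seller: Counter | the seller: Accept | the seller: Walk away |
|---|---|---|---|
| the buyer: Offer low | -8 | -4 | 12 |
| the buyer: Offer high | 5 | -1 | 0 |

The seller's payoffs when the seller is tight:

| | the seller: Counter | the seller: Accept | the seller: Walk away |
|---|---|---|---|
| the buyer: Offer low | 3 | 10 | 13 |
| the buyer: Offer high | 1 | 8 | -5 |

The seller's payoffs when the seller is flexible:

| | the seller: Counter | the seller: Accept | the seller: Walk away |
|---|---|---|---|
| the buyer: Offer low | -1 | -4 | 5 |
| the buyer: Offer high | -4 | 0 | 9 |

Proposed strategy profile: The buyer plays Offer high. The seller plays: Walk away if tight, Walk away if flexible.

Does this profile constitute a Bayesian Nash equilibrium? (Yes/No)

No

A profile is a BNE iff every type of every player is best-responding given beliefs about the other side.
The buyer plays Offer high: E[Offer high] = 0.625·(0) + 0.375·(0) = 0; E[Offer low] = 12. Not best-responding. ✗
The seller (reservation value tight), facing Offer high: Counter gives 1, Accept gives 8, Walk away gives -5. Proposed Walk away is not best — profitable deviation exists. ✗
The seller (reservation value flexible), facing Offer high: Counter gives -4, Accept gives 0, Walk away gives 9. Proposed Walk away is best. ✓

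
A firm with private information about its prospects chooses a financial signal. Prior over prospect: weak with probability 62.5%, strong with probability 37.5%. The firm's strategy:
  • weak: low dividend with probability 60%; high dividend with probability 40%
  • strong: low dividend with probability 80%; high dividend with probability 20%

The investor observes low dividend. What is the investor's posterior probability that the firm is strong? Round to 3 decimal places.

0.444

Apply Bayes' rule using the sender's strategy as the likelihood.
P(low dividend) = 0.625·0.6 + 0.375·0.8 = 0.675
P(strong | low dividend) = (0.375·0.8) / 0.675 = 0.3 / 0.675 = 0.444444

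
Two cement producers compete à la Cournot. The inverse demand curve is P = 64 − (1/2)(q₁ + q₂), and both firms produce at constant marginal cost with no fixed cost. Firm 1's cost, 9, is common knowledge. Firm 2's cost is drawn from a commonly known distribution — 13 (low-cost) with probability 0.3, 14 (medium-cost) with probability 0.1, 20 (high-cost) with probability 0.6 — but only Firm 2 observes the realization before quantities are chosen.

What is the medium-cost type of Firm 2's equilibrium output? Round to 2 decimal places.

28.90

Firm 2 with cost c maximizes (64 − (1/2)(q₁+q₂) − c)·q₂, giving q₂(c) = (64 − c − (1/2)q₁).
E[c₂] = 0.3·13 + 0.1·14 + 0.6·20 = 17.3
Firm 1's FOC against E[q₂] yields q₁ = (64 − 2·9 + E[c₂])/(3/2) = (64 − 18 + 17.3)/(3/2) = 42.2.
q₂(medium-cost) = (64 − 14 − (1/2)·42.2) = 28.9.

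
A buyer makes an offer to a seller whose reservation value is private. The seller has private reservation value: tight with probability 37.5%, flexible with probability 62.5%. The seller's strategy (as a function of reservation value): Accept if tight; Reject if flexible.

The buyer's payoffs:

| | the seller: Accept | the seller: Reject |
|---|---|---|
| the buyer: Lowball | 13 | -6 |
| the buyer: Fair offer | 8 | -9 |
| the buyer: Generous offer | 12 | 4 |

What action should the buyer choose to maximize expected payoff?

Generous offer

Compute the buyer's expected payoff for each action, taking the expectation over the seller's type.
E[Lowball] = 0.375·(13) + 0.625·(-6) = 1.125
E[Fair offer] = 0.375·(8) + 0.625·(-9) = -2.625
E[Generous offer] = 0.375·(12) + 0.625·(4) = 7
Best response: Generous offer (7 is the largest).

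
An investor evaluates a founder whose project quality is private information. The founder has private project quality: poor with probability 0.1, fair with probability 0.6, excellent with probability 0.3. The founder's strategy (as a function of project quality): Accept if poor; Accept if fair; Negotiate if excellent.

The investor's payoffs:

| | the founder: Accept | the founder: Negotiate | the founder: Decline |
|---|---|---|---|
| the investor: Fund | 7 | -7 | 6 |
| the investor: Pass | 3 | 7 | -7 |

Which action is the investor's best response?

E[Fund] = 0.1·(7) + 0.6·(7) + 0.3·(-7) = 2.8
E[Pass] = 0.1·(3) + 0.6·(3) + 0.3·(7) = 4.2
Best response: Pass (4.2 is the largest).

Pass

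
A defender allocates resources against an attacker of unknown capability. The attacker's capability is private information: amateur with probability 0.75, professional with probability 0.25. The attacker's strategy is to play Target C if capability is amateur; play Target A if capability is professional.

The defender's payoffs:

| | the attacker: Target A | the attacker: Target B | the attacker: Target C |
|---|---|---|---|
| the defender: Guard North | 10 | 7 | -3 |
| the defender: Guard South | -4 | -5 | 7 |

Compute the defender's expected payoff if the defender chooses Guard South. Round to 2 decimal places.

4.25

E[Guard South] = 0.75·7 + 0.25·(-4) = 5.25 + (-1) = 4.25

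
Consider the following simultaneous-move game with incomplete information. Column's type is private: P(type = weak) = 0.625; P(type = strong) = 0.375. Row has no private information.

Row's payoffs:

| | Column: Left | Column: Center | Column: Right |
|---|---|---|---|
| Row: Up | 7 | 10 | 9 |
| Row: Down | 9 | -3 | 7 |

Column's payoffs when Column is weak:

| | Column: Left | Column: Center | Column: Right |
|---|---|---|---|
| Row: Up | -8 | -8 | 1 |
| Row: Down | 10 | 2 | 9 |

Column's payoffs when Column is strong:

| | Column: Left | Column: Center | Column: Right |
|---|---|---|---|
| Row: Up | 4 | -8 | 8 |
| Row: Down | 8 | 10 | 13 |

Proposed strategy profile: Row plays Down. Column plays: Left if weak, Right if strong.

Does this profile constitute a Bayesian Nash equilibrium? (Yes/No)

Yes

Row plays Down: E[Down] = 0.625·(9) + 0.375·(7) = 8.25; E[Up] = 7.75. Best-responding. ✓
Column (type weak), facing Down: Left gives 10, Center gives 2, Right gives 9. Proposed Left is best. ✓
Column (type strong), facing Down: Left gives 8, Center gives 10, Right gives 13. Proposed Right is best. ✓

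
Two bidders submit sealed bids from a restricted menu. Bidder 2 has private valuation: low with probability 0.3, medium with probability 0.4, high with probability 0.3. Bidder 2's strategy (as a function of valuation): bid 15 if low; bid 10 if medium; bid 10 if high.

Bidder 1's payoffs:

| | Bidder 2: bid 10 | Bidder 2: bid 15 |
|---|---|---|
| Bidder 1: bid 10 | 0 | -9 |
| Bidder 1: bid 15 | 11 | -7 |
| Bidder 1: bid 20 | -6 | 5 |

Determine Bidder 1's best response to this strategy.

bid 15

E[bid 10] = 0.3·(-9) + 0.4·(0) + 0.3·(0) = -2.7
E[bid 15] = 0.3·(-7) + 0.4·(11) + 0.3·(11) = 5.6
E[bid 20] = 0.3·(5) + 0.4·(-6) + 0.3·(-6) = -2.7
Best response: bid 15 (5.6 is the largest).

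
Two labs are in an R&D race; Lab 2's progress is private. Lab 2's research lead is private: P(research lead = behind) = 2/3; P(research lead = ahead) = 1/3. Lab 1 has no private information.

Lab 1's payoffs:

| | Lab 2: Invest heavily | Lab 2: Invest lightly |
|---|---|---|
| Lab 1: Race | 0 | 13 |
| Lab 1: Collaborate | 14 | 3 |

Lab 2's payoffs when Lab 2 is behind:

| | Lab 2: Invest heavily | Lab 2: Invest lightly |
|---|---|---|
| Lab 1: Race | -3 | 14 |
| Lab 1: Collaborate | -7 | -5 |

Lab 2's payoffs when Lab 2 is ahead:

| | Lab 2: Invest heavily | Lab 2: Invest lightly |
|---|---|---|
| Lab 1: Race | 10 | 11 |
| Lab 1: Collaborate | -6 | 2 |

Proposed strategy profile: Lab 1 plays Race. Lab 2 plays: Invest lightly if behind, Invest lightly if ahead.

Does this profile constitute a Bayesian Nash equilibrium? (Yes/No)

A profile is a BNE iff every type of every player is best-responding given beliefs about the other side.
Lab 1 plays Race: E[Race] = 2/3·(13) + 1/3·(13) = 13; E[Collaborate] = 3. Best-responding. ✓
Lab 2 (research lead behind), facing Race: Invest heavily gives -3, Invest lightly gives 14. Proposed Invest lightly is best. ✓
Lab 2 (research lead ahead), facing Race: Invest heavily gives 10, Invest lightly gives 11. Proposed Invest lightly is best. ✓

Yes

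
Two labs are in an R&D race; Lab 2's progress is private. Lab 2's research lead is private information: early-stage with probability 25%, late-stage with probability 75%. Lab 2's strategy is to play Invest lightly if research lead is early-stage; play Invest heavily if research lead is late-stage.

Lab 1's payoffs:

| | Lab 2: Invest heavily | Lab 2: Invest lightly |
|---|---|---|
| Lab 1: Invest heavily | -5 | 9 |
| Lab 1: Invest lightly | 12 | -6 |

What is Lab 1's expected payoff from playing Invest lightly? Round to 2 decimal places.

7.50

Take the expectation over Lab 2's research lead, weighting each type's action by its prior probability.
E[Invest lightly] = 0.25·(-6) + 0.75·12 = (-1.5) + 9 = 7.5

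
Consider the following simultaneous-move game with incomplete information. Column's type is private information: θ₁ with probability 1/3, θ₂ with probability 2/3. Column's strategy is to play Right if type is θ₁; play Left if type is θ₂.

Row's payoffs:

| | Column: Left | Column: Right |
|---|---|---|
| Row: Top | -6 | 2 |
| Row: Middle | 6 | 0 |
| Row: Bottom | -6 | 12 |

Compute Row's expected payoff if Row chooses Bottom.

0

E[Bottom] = 1/3·12 + 2/3·(-6) = 4 + (-4) = 0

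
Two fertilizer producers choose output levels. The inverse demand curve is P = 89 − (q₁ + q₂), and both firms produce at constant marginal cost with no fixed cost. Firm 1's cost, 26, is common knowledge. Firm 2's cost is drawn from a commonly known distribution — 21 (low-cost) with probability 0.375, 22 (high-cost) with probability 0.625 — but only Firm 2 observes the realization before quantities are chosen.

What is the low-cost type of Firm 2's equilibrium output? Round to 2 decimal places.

Firm 2 with cost c maximizes (89 − (q₁+q₂) − c)·q₂, giving q₂(c) = (89 − c − q₁)/2.
E[c₂] = 0.375·21 + 0.625·22 = 21.625
Firm 1's FOC against E[q₂] yields q₁ = (89 − 2·26 + E[c₂])/3 = (89 − 52 + 21.625)/3 = 19.5417.
q₂(low-cost) = (89 − 21 − 19.5417)/2 = 24.2292.

24.23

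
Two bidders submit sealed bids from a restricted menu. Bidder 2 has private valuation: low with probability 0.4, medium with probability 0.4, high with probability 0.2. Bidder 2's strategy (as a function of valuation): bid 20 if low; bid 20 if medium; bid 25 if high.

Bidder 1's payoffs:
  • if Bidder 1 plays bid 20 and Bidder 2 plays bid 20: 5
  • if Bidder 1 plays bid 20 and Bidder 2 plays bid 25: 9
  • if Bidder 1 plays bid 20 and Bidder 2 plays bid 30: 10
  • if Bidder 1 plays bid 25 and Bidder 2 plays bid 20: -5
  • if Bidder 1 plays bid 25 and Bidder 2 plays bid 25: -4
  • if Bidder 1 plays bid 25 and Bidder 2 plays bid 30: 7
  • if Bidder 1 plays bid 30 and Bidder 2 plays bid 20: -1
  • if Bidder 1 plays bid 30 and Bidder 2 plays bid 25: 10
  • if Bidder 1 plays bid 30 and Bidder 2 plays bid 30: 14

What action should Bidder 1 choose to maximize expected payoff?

Compute Bidder 1's expected payoff for each action, taking the expectation over Bidder 2's type.
E[bid 20] = 0.4·(5) + 0.4·(5) + 0.2·(9) = 5.8
E[bid 25] = 0.4·(-5) + 0.4·(-5) + 0.2·(-4) = -4.8
E[bid 30] = 0.4·(-1) + 0.4·(-1) + 0.2·(10) = 1.2
Best response: bid 20 (5.8 is the largest).

bid 20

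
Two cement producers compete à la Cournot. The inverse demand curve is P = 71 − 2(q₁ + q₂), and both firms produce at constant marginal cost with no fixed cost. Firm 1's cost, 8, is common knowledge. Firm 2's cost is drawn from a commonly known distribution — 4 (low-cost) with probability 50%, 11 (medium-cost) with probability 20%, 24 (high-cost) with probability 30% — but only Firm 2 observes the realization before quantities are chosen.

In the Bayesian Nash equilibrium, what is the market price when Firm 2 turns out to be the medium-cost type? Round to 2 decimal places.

29.93

Type-c best response for Firm 2: q₂(c) = (71 − c)/4 − q₁/2.
Firm 1 maximizes expected profit; its first-order condition is 71 − 4q₁ − 2E[q₂] − 8 = 0.
Substituting E[q₂] and solving: E[c₂] = 11.4, so q₁ = (71 − 2·8 + 11.4)/6 = 11.0667.
q₂(medium-cost) = 9.46667, so P = 71 − 2·(11.0667 + 9.46667) = 29.9333.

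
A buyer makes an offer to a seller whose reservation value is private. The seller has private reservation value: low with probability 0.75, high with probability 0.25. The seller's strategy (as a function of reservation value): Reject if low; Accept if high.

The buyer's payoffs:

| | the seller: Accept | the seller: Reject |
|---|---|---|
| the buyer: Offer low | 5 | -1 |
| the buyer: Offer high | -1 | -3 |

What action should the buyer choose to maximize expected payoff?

Offer low

Compute the buyer's expected payoff for each action, taking the expectation over the seller's type.
E[Offer low] = 0.75·(-1) + 0.25·(5) = 0.5
E[Offer high] = 0.75·(-3) + 0.25·(-1) = -2.5
Best response: Offer low (0.5 is the largest).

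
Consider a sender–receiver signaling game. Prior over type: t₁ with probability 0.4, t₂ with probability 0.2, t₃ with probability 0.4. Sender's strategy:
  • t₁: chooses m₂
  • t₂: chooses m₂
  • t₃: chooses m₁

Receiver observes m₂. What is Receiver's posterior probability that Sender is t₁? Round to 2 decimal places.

Apply Bayes' rule using the sender's strategy as the likelihood.
P(m₂) = 0.4·1 + 0.2·1 + 0.4·0 = 0.6
P(t₁ | m₂) = (0.4·1) / 0.6 = 0.4 / 0.6 = 0.666667

0.67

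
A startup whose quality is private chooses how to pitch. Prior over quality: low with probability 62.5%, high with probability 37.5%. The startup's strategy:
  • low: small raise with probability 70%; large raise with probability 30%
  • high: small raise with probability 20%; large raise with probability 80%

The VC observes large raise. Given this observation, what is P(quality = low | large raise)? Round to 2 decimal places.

0.38

P(large raise) = 0.625·0.3 + 0.375·0.8 = 0.4875
P(low | large raise) = (0.625·0.3) / 0.4875 = 0.1875 / 0.4875 = 0.384615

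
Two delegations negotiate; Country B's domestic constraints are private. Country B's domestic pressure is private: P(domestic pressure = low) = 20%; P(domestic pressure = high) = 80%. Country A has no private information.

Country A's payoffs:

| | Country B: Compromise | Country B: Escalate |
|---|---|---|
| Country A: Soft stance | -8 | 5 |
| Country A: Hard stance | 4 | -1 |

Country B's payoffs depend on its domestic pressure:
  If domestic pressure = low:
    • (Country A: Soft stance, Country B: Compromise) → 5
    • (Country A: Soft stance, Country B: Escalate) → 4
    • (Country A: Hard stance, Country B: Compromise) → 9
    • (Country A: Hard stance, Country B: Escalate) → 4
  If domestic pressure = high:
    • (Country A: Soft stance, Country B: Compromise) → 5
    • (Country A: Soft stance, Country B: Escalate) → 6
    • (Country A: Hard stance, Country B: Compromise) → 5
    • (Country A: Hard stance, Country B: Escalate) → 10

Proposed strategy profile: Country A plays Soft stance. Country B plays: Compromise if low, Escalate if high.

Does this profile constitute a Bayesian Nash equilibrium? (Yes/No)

A profile is a BNE iff every type of every player is best-responding given beliefs about the other side.
Country A plays Soft stance: E[Soft stance] = 0.2·(-8) + 0.8·(5) = 2.4; E[Hard stance] = 0. Best-responding. ✓
Country B (domestic pressure low), facing Soft stance: Compromise gives 5, Escalate gives 4. Proposed Compromise is best. ✓
Country B (domestic pressure high), facing Soft stance: Compromise gives 5, Escalate gives 6. Proposed Escalate is best. ✓

Yes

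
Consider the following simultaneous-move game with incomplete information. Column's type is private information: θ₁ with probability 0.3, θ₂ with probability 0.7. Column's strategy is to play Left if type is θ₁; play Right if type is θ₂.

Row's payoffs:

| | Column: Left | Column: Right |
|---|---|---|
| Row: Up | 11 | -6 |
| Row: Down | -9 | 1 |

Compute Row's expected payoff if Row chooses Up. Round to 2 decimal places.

-0.90

E[Up] = 0.3·11 + 0.7·(-6) = 3.3 + (-4.2) = -0.9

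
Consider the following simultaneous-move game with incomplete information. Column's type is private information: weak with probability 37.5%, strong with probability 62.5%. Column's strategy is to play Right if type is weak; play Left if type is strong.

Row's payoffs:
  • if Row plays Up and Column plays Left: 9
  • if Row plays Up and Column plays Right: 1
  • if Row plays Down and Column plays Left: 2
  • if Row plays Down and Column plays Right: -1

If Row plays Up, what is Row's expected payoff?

6

E[Up] = 0.375·1 + 0.625·9 = 0.375 + 5.625 = 6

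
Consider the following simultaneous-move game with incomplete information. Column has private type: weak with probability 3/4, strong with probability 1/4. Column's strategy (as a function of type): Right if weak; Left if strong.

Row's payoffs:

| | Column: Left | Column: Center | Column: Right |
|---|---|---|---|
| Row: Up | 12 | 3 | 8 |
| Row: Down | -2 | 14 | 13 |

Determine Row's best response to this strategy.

E[Up] = 3/4·(8) + 1/4·(12) = 9
E[Down] = 3/4·(13) + 1/4·(-2) = 37/4
Best response: Down (37/4 is the largest).

Down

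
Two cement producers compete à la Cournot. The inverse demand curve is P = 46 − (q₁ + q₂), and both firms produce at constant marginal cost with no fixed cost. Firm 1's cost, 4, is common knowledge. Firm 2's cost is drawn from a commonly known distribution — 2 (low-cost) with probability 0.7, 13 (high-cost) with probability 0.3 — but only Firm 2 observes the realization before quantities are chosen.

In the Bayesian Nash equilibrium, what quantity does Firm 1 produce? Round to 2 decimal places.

14.43

Each type of Firm 2 best-responds to q₁; Firm 1 best-responds to the expected q₂ over Firm 2's types.
Firm 2 with cost c maximizes (46 − (q₁+q₂) − c)·q₂, giving q₂(c) = (46 − c − q₁)/2.
E[c₂] = 0.7·2 + 0.3·13 = 5.3
Firm 1's FOC against E[q₂] yields q₁ = (46 − 2·4 + E[c₂])/3 = (46 − 8 + 5.3)/3 = 14.4333.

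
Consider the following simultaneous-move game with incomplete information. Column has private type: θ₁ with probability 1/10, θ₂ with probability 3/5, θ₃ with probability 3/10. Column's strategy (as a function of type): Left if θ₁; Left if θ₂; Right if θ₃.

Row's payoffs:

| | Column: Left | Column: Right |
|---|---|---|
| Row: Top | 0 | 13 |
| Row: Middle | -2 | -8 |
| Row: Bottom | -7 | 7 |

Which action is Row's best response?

E[Top] = 1/10·(0) + 3/5·(0) + 3/10·(13) = 39/10
E[Middle] = 1/10·(-2) + 3/5·(-2) + 3/10·(-8) = -19/5
E[Bottom] = 1/10·(-7) + 3/5·(-7) + 3/10·(7) = -14/5
Best response: Top (39/10 is the largest).

Top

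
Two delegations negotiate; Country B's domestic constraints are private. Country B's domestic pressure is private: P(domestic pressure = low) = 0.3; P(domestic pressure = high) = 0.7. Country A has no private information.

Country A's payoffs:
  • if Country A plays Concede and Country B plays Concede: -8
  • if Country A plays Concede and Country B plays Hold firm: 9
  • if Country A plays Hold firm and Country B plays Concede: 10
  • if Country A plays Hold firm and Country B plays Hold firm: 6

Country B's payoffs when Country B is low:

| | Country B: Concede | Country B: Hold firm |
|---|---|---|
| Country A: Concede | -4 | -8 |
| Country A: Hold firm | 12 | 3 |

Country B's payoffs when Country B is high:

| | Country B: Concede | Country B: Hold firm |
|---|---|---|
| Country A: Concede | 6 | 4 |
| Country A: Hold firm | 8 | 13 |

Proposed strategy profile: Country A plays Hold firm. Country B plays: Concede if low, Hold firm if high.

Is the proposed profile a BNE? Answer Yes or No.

A profile is a BNE iff every type of every player is best-responding given beliefs about the other side.
Country A plays Hold firm: E[Hold firm] = 0.3·(10) + 0.7·(6) = 7.2; E[Concede] = 3.9. Best-responding. ✓
Country B (domestic pressure low), facing Hold firm: Concede gives 12, Hold firm gives 3. Proposed Concede is best. ✓
Country B (domestic pressure high), facing Hold firm: Concede gives 8, Hold firm gives 13. Proposed Hold firm is best. ✓

Yes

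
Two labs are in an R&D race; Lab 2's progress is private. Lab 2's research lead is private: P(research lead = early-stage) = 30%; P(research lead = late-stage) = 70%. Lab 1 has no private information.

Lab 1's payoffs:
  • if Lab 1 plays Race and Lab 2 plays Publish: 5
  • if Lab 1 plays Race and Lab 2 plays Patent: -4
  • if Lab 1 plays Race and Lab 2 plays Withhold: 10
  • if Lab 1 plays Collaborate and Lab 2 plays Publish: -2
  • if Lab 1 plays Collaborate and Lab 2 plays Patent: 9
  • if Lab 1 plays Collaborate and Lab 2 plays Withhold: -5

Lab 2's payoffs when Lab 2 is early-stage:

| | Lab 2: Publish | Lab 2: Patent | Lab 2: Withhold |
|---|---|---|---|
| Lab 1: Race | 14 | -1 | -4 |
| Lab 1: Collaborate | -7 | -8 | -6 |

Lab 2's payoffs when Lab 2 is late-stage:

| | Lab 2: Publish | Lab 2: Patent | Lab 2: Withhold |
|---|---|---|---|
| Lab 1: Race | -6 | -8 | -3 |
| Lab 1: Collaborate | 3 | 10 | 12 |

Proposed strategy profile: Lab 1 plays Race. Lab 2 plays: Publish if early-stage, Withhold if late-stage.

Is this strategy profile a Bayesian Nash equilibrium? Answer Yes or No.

Lab 1 plays Race: E[Race] = 0.3·(5) + 0.7·(10) = 8.5; E[Collaborate] = -4.1. Best-responding. ✓
Lab 2 (research lead early-stage), facing Race: Publish gives 14, Patent gives -1, Withhold gives -4. Proposed Publish is best. ✓
Lab 2 (research lead late-stage), facing Race: Publish gives -6, Patent gives -8, Withhold gives -3. Proposed Withhold is best. ✓

Yes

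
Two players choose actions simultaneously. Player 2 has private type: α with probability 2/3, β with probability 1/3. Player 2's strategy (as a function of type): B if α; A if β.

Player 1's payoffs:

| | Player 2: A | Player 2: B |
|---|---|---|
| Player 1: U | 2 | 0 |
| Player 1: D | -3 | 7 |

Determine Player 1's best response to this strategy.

D

E[U] = 2/3·(0) + 1/3·(2) = 2/3
E[D] = 2/3·(7) + 1/3·(-3) = 11/3
Best response: D (11/3 is the largest).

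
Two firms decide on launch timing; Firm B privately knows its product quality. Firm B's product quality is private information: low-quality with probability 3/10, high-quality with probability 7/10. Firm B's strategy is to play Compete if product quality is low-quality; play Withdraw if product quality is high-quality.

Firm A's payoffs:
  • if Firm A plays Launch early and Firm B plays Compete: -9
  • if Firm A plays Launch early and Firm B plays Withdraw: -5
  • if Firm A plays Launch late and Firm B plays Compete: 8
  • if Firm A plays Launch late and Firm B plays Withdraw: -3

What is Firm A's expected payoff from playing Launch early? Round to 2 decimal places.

-6.20

E[Launch early] = 3/10·(-9) + 7/10·(-5) = (-27/10) + (-7/2) = -31/5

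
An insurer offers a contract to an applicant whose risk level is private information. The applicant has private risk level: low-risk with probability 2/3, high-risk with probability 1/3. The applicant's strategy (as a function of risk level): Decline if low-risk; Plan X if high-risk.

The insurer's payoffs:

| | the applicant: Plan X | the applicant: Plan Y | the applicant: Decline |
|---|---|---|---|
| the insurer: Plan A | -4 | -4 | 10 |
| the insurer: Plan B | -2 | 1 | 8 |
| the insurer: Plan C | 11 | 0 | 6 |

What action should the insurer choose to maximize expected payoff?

Plan C

E[Plan A] = 2/3·(10) + 1/3·(-4) = 16/3
E[Plan B] = 2/3·(8) + 1/3·(-2) = 14/3
E[Plan C] = 2/3·(6) + 1/3·(11) = 23/3
Best response: Plan C (23/3 is the largest).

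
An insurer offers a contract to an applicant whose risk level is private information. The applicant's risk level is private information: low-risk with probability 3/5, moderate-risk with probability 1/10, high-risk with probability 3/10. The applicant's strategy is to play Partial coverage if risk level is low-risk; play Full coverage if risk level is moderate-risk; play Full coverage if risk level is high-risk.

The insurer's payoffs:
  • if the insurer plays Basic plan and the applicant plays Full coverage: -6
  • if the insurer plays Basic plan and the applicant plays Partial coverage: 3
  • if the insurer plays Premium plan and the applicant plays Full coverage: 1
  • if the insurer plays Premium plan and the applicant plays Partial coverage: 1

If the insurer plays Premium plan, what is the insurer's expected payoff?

1

E[Premium plan] = 3/5·1 + 1/10·1 + 3/10·1 = 3/5 + 1/10 + 3/10 = 1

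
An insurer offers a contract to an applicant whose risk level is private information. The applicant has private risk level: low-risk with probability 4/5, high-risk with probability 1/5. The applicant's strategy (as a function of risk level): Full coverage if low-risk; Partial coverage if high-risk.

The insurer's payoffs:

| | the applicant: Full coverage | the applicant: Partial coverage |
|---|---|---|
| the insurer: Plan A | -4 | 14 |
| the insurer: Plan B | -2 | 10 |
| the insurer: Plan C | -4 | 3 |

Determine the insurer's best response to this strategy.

Plan B

E[Plan A] = 4/5·(-4) + 1/5·(14) = -2/5
E[Plan B] = 4/5·(-2) + 1/5·(10) = 2/5
E[Plan C] = 4/5·(-4) + 1/5·(3) = -13/5
Best response: Plan B (2/5 is the largest).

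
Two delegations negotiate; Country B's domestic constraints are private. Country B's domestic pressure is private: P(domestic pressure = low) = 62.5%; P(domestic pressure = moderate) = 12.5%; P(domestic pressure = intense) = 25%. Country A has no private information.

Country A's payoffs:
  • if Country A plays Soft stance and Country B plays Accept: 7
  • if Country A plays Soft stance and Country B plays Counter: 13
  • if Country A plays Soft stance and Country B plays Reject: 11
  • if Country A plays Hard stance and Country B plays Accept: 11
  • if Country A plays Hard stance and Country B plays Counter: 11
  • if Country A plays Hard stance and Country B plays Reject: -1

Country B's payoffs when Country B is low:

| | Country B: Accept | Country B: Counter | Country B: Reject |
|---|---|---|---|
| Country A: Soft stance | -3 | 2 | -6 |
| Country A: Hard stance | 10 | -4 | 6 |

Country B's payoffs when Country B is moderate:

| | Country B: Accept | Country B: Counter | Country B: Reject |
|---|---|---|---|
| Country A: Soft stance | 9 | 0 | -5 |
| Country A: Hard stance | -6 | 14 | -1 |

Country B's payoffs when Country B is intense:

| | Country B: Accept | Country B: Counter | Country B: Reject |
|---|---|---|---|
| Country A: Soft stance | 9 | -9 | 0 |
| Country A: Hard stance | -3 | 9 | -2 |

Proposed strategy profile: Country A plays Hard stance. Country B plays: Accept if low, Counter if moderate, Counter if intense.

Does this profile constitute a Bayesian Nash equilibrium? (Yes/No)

Country A plays Hard stance: E[Hard stance] = 0.625·(11) + 0.125·(11) + 0.25·(11) = 11; E[Soft stance] = 9.25. Best-responding. ✓
Country B (domestic pressure low), facing Hard stance: Accept gives 10, Counter gives -4, Reject gives 6. Proposed Accept is best. ✓
Country B (domestic pressure moderate), facing Hard stance: Accept gives -6, Counter gives 14, Reject gives -1. Proposed Counter is best. ✓
Country B (domestic pressure intense), facing Hard stance: Accept gives -3, Counter gives 9, Reject gives -2. Proposed Counter is best. ✓

Yes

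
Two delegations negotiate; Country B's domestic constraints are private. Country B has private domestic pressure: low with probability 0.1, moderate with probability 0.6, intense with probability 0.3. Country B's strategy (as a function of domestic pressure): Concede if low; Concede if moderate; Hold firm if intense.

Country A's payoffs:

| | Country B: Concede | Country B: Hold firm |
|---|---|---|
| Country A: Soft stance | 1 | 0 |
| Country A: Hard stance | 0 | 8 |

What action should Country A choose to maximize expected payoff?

E[Soft stance] = 0.1·(1) + 0.6·(1) + 0.3·(0) = 0.7
E[Hard stance] = 0.1·(0) + 0.6·(0) + 0.3·(8) = 2.4
Best response: Hard stance (2.4 is the largest).

Hard stance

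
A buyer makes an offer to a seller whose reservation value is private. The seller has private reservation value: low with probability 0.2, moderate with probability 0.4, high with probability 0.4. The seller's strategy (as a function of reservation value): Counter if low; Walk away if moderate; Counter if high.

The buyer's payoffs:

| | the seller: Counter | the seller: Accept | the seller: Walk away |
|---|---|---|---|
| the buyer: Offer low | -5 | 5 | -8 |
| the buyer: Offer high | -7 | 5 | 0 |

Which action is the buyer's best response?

Offer high

E[Offer low] = 0.2·(-5) + 0.4·(-8) + 0.4·(-5) = -6.2
E[Offer high] = 0.2·(-7) + 0.4·(0) + 0.4·(-7) = -4.2
Best response: Offer high (-4.2 is the largest).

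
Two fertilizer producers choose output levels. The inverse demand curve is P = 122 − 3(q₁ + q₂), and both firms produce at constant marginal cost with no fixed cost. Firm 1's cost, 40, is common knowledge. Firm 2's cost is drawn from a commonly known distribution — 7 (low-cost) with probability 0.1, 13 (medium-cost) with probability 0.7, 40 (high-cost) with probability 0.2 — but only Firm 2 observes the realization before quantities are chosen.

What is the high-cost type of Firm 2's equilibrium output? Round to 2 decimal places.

10.34

Type-c best response for Firm 2: q₂(c) = (122 − c)/6 − q₁/2.
Firm 1 maximizes expected profit; its first-order condition is 122 − 6q₁ − 3E[q₂] − 40 = 0.
Substituting E[q₂] and solving: E[c₂] = 17.8, so q₁ = (122 − 2·40 + 17.8)/9 = 6.64444.
q₂(high-cost) = (122 − 40 − 3·6.64444)/6 = 10.3444.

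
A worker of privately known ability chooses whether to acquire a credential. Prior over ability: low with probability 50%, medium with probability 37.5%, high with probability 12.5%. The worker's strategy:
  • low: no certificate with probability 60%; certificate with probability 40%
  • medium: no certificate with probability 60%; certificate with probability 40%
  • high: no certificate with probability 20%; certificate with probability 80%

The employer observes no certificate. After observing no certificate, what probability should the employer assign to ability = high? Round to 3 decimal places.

P(no certificate) = 0.5·0.6 + 0.375·0.6 + 0.125·0.2 = 0.55
P(high | no certificate) = (0.125·0.2) / 0.55 = 0.025 / 0.55 = 0.0454545

0.045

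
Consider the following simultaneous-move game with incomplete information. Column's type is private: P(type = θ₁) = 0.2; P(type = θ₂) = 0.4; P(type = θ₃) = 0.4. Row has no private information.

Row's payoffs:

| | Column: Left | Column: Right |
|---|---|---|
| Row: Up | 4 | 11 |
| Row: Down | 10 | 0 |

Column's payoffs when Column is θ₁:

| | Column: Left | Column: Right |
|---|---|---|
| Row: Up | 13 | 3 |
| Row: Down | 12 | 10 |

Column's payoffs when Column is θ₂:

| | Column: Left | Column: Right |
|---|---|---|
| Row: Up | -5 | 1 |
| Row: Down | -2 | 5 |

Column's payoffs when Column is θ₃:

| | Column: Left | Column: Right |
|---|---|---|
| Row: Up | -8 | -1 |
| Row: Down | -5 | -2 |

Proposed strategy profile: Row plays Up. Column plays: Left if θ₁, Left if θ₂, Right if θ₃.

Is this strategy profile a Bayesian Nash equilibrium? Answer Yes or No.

No

Row plays Up: E[Up] = 0.2·(4) + 0.4·(4) + 0.4·(11) = 6.8; E[Down] = 6. Best-responding. ✓
Column (type θ₁), facing Up: Left gives 13, Right gives 3. Proposed Left is best. ✓
Column (type θ₂), facing Up: Left gives -5, Right gives 1. Proposed Left is not best — profitable deviation exists. ✗
Column (type θ₃), facing Up: Left gives -8, Right gives -1. Proposed Right is best. ✓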